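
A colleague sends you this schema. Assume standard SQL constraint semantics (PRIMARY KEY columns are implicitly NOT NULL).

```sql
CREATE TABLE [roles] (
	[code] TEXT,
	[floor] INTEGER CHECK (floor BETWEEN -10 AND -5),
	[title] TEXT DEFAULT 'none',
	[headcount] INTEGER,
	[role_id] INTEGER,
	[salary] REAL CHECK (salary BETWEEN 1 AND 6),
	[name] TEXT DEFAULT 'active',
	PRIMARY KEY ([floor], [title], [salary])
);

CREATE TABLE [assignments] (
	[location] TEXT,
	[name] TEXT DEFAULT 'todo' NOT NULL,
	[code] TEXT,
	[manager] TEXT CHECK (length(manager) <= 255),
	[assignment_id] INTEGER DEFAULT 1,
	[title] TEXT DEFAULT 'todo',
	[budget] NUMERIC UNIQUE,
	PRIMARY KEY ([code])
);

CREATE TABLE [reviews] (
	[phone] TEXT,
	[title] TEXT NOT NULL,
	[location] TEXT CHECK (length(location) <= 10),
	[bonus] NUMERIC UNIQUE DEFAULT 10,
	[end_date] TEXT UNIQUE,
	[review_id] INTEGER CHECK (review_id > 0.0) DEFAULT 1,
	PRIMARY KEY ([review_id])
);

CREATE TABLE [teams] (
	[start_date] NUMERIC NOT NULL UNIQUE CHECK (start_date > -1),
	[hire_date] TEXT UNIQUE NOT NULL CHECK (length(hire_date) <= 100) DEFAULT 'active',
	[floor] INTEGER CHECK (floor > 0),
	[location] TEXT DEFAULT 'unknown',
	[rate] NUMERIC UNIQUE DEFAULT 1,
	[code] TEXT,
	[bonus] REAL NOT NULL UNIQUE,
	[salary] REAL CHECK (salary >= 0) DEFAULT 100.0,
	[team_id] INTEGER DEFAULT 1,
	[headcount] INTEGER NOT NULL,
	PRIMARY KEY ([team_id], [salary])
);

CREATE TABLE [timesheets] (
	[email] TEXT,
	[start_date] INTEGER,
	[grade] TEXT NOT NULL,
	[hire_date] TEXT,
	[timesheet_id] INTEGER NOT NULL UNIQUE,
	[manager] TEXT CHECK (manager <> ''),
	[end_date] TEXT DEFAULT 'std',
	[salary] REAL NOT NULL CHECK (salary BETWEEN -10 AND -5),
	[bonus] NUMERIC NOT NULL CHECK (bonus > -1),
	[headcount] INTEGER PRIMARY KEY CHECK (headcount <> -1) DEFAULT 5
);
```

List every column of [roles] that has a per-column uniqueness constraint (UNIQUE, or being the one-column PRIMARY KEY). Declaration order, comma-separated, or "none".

none

- code: no UNIQUE or single-column PK constraint.
- floor: part of a composite PRIMARY KEY — only the tuple is unique, not this column on its own.
- title: part of a composite PRIMARY KEY — only the tuple is unique, not this column on its own.
- headcount: no UNIQUE or single-column PK constraint.
- role_id: no UNIQUE or single-column PK constraint.
- salary: part of a composite PRIMARY KEY — only the tuple is unique, not this column on its own.
- name: no UNIQUE or single-column PK constraint.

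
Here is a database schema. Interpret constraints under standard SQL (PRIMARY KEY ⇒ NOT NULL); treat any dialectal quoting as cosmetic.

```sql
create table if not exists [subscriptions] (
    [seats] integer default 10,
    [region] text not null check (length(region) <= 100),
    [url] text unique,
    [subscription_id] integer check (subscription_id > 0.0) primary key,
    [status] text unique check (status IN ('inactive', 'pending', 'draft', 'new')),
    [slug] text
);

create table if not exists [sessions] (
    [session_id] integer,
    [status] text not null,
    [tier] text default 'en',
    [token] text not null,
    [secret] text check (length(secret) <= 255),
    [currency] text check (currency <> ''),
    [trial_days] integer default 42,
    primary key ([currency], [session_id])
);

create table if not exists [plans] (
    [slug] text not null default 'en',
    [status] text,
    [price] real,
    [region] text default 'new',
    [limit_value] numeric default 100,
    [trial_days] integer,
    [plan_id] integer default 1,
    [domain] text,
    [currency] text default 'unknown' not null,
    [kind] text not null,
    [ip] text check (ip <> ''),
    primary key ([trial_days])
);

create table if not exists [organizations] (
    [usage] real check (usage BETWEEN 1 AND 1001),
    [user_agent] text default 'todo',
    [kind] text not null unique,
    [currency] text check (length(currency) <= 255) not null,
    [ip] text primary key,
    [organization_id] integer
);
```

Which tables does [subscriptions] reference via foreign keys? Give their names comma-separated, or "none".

No column in subscriptions has a REFERENCES clause.

none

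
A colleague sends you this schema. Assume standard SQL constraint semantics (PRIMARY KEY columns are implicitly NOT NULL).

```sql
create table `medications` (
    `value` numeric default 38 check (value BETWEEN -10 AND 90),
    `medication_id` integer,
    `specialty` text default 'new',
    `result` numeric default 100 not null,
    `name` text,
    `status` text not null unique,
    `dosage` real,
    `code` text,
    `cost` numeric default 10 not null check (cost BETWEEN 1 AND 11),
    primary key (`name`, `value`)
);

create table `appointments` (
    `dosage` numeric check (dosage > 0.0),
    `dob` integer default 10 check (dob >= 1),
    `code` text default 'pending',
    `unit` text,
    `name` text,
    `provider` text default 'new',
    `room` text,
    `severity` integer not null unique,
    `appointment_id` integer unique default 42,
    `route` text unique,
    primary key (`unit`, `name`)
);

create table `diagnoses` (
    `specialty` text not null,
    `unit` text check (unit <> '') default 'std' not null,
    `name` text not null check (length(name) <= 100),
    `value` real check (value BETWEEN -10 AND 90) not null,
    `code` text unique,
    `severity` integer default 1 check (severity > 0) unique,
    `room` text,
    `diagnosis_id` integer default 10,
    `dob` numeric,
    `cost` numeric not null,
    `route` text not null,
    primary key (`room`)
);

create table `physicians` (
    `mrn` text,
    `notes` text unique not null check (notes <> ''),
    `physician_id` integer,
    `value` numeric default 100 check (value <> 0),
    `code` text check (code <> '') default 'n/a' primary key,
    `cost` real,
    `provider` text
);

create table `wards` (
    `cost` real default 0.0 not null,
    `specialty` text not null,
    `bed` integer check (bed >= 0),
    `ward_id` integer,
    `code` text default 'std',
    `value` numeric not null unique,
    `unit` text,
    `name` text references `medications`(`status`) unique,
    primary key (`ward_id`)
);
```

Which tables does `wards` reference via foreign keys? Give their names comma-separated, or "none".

- name REFERENCES medications(status).

medications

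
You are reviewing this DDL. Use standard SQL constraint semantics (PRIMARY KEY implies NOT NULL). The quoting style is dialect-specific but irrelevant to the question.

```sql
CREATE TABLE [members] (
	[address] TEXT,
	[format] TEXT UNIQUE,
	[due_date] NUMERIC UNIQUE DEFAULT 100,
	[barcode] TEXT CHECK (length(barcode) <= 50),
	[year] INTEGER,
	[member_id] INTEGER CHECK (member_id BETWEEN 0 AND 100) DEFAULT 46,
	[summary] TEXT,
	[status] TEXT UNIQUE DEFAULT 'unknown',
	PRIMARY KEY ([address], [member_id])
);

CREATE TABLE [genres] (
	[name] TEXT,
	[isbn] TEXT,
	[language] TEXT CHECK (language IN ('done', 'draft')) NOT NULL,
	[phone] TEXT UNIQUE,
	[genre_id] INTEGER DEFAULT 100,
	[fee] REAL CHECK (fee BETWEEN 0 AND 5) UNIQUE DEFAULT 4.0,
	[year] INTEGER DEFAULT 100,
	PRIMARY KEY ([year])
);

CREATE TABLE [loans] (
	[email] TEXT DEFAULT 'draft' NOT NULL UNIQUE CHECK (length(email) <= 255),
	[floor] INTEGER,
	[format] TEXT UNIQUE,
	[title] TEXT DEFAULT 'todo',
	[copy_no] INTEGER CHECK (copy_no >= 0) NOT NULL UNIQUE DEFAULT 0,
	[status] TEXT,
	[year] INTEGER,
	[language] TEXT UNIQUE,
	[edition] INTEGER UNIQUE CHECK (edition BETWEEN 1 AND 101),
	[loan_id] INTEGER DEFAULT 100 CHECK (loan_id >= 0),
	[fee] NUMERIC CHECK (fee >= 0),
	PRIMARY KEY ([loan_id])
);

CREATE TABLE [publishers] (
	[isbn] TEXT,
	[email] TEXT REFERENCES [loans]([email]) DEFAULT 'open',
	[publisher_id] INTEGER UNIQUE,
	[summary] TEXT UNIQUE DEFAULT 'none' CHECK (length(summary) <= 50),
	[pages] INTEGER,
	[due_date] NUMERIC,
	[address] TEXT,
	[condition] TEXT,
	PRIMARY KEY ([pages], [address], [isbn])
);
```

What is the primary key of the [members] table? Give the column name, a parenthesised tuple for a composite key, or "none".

A table-level PRIMARY KEY clause names 2 columns: address, member_id.
This is a composite key — the combination is unique, not each column individually.

(address, member_id)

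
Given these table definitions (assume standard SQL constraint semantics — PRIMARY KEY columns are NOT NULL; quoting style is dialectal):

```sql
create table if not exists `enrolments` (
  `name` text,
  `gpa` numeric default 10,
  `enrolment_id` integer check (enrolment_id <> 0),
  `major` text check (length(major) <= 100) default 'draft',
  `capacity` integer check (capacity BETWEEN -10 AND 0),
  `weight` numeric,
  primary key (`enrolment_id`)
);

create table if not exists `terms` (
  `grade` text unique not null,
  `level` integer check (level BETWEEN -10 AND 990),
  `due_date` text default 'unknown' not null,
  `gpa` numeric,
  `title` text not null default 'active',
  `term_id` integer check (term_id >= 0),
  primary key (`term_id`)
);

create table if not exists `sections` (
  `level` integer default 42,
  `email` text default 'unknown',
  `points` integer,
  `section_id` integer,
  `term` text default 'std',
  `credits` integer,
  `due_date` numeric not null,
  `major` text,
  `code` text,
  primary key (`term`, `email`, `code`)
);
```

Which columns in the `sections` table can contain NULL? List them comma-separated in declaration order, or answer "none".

- level: DEFAULT only fills an omitted column; an explicit NULL is still allowed → nullable.
- email: part of the PRIMARY KEY, which implies NOT NULL → not nullable.
- points: no NOT NULL constraint applies → nullable.
- section_id: no NOT NULL constraint applies → nullable.
- term: part of the PRIMARY KEY, which implies NOT NULL → not nullable.
- credits: no NOT NULL constraint applies → nullable.
- due_date: declared NOT NULL → not nullable.
- major: no NOT NULL constraint applies → nullable.
- code: part of the PRIMARY KEY, which implies NOT NULL → not nullable.

level, points, section_id, credits, major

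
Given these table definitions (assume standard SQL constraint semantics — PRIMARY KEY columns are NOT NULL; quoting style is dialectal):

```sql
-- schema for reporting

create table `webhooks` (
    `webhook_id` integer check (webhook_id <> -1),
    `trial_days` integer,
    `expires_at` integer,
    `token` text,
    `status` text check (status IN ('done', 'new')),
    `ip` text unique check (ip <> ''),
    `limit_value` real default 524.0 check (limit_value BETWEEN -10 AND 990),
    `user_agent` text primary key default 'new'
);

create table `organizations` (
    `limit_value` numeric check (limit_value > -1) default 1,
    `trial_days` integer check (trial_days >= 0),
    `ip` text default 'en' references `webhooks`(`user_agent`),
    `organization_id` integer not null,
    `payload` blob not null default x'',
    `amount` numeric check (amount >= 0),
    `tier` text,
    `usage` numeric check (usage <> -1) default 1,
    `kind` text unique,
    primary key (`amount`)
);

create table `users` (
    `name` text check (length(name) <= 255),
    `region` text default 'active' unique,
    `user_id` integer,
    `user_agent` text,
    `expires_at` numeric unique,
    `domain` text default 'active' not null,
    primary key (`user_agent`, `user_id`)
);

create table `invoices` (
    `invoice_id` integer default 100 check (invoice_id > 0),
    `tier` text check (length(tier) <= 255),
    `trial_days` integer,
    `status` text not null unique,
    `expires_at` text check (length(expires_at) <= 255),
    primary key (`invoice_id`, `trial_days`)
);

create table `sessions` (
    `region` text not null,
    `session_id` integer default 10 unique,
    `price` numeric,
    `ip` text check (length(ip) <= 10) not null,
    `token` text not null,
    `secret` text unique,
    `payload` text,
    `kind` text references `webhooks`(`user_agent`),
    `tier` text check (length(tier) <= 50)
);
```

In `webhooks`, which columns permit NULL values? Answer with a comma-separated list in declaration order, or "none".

webhook_id, trial_days, expires_at, token, status, ip, limit_value

- webhook_id: CHECK does not forbid NULL (a CHECK constraint passes when its expression is NULL) → nullable.
- trial_days: no NOT NULL constraint applies → nullable.
- expires_at: no NOT NULL constraint applies → nullable.
- token: no NOT NULL constraint applies → nullable.
- status: CHECK does not forbid NULL (a CHECK constraint passes when its expression is NULL) → nullable.
- ip: CHECK does not forbid NULL (a CHECK constraint passes when its expression is NULL) → nullable.
- limit_value: CHECK does not forbid NULL (a CHECK constraint passes when its expression is NULL) → nullable.
- user_agent: part of the PRIMARY KEY, which implies NOT NULL → not nullable.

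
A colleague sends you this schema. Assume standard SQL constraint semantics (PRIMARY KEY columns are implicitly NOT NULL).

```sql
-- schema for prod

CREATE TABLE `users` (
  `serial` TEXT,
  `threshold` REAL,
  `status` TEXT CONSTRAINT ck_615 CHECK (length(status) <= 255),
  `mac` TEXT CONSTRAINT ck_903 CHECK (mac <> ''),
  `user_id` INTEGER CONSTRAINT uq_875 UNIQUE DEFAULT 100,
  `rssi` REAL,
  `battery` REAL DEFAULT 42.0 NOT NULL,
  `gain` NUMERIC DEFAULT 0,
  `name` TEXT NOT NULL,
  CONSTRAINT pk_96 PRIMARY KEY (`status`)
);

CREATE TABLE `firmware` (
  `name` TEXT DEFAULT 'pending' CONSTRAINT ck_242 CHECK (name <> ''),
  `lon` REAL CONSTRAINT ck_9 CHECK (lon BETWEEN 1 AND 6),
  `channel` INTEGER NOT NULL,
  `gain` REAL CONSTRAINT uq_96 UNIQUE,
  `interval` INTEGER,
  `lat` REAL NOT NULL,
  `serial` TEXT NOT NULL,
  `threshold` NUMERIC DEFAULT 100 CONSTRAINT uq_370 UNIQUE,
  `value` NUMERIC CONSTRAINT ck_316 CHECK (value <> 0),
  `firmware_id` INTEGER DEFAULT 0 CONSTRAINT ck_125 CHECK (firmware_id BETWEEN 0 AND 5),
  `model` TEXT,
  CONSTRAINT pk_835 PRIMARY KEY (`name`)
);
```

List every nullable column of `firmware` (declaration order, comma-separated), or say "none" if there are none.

- name: part of the PRIMARY KEY, which implies NOT NULL → not nullable.
- lon: CHECK does not forbid NULL (a CHECK constraint passes when its expression is NULL) → nullable.
- channel: declared NOT NULL → not nullable.
- gain: UNIQUE does not imply NOT NULL → nullable.
- interval: no NOT NULL constraint applies → nullable.
- lat: declared NOT NULL → not nullable.
- serial: declared NOT NULL → not nullable.
- threshold: UNIQUE does not imply NOT NULL → nullable.
- value: CHECK does not forbid NULL (a CHECK constraint passes when its expression is NULL) → nullable.
- firmware_id: CHECK does not forbid NULL (a CHECK constraint passes when its expression is NULL) → nullable.
- model: no NOT NULL constraint applies → nullable.

lon, gain, interval, threshold, value, firmware_id, model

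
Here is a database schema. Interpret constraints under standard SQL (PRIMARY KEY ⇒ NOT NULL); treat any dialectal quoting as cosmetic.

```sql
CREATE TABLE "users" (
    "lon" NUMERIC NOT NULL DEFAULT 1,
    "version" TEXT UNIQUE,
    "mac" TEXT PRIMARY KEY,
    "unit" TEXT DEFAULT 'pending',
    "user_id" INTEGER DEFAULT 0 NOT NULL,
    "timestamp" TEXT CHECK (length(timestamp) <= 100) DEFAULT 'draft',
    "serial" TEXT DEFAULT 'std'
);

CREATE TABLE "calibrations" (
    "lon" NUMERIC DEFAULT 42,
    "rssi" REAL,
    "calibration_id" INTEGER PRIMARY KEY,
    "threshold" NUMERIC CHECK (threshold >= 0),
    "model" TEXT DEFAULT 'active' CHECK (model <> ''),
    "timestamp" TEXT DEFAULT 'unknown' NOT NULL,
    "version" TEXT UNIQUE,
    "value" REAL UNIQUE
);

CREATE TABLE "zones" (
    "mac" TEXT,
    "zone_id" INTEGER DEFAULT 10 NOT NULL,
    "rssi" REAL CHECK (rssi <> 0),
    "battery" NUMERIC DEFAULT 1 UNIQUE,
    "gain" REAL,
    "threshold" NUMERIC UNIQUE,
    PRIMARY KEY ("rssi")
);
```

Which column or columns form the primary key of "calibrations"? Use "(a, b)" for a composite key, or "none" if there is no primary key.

calibration_id is declared PRIMARY KEY inline on the column.

calibration_id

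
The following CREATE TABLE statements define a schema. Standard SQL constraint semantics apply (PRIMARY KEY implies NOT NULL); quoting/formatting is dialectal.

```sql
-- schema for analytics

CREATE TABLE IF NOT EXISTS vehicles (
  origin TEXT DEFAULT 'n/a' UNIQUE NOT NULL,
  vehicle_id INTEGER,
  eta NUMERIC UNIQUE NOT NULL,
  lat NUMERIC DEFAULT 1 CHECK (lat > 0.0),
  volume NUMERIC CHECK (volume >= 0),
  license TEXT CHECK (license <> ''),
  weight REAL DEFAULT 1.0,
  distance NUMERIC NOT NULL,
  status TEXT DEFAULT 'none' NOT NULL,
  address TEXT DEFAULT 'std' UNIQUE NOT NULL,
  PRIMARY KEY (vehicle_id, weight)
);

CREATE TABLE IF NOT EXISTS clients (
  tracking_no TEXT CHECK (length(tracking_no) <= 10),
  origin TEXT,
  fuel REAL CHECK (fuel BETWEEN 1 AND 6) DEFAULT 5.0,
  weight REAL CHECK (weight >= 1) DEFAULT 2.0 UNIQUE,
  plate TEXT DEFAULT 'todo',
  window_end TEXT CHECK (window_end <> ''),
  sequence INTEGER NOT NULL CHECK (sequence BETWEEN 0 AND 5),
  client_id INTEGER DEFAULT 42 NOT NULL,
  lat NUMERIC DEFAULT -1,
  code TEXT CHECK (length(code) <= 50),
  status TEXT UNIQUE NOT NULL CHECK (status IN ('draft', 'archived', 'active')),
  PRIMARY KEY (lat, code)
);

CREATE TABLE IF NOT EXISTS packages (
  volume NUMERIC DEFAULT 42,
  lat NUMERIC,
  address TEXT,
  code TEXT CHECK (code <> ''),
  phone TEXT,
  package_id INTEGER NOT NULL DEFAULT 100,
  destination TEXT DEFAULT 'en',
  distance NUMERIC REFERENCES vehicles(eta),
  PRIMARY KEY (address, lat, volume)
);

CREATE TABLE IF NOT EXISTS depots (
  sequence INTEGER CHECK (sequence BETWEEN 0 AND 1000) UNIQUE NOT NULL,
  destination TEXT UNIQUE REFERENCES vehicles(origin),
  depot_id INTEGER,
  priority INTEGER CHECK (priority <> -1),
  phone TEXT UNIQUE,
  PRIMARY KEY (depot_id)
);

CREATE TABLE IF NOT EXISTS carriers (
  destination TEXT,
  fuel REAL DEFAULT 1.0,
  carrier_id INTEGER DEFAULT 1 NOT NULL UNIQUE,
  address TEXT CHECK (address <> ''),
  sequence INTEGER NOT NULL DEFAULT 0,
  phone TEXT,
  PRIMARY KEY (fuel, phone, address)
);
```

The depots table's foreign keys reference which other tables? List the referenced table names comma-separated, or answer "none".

vehicles

- destination REFERENCES vehicles(origin).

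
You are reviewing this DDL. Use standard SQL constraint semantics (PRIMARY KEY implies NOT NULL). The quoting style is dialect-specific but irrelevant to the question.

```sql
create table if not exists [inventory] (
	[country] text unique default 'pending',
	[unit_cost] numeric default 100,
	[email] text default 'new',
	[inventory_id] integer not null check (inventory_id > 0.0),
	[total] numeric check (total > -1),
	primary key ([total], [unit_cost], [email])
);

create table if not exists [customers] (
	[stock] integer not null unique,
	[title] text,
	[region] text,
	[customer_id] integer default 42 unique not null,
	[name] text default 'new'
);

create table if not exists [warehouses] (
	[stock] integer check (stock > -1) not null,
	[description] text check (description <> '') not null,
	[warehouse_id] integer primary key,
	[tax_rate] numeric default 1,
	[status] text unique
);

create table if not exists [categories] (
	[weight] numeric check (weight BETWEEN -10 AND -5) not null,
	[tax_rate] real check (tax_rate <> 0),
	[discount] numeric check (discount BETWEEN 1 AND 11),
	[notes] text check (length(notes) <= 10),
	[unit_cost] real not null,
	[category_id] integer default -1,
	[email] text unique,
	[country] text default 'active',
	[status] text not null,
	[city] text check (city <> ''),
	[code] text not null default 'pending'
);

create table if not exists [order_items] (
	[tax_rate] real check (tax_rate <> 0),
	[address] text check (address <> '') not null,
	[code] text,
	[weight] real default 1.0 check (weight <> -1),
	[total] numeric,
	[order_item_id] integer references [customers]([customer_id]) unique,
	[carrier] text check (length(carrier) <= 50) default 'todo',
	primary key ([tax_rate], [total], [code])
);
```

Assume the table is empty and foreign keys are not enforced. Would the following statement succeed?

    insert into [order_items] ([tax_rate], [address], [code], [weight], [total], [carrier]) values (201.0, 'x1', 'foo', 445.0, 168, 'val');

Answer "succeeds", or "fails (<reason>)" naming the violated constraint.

succeeds

NOT NULL columns: address is supplied; code is supplied; tax_rate is supplied; total is supplied.
CHECK constraints: 201.0 satisfies (tax_rate <> 0); 'x1' satisfies (address <> ''); 445.0 satisfies (weight <> -1); 'val' satisfies (length(carrier) <= 50).
No constraint is violated.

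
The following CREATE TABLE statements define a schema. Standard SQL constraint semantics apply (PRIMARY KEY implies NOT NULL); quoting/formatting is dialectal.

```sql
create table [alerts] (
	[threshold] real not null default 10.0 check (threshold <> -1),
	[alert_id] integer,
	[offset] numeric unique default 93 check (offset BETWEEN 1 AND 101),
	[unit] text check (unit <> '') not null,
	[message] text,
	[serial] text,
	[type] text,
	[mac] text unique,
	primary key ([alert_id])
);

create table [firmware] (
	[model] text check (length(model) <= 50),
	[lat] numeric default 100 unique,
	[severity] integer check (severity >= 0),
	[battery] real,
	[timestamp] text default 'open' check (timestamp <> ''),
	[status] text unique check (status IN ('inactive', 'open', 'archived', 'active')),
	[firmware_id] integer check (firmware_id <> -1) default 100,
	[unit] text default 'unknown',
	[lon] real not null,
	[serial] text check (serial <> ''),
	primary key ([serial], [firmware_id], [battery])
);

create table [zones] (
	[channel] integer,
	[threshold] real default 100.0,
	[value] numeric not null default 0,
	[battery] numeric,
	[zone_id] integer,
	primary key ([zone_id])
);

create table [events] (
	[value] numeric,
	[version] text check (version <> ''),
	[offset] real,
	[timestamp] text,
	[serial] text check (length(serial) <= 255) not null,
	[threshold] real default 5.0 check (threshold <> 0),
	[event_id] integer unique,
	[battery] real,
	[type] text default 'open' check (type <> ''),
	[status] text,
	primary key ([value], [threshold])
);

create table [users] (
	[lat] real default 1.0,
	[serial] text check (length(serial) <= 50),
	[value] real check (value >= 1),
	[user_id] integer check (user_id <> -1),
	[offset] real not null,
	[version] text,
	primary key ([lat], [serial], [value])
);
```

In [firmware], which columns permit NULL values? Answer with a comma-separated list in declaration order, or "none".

- model: CHECK does not forbid NULL (a CHECK constraint passes when its expression is NULL) → nullable.
- lat: UNIQUE does not imply NOT NULL → nullable.
- severity: CHECK does not forbid NULL (a CHECK constraint passes when its expression is NULL) → nullable.
- battery: part of the PRIMARY KEY, which implies NOT NULL → not nullable.
- timestamp: CHECK does not forbid NULL (a CHECK constraint passes when its expression is NULL) → nullable.
- status: CHECK does not forbid NULL (a CHECK constraint passes when its expression is NULL) → nullable.
- firmware_id: part of the PRIMARY KEY, which implies NOT NULL → not nullable.
- unit: DEFAULT only fills an omitted column; an explicit NULL is still allowed → nullable.
- lon: declared NOT NULL → not nullable.
- serial: part of the PRIMARY KEY, which implies NOT NULL → not nullable.

model, lat, severity, timestamp, status, unit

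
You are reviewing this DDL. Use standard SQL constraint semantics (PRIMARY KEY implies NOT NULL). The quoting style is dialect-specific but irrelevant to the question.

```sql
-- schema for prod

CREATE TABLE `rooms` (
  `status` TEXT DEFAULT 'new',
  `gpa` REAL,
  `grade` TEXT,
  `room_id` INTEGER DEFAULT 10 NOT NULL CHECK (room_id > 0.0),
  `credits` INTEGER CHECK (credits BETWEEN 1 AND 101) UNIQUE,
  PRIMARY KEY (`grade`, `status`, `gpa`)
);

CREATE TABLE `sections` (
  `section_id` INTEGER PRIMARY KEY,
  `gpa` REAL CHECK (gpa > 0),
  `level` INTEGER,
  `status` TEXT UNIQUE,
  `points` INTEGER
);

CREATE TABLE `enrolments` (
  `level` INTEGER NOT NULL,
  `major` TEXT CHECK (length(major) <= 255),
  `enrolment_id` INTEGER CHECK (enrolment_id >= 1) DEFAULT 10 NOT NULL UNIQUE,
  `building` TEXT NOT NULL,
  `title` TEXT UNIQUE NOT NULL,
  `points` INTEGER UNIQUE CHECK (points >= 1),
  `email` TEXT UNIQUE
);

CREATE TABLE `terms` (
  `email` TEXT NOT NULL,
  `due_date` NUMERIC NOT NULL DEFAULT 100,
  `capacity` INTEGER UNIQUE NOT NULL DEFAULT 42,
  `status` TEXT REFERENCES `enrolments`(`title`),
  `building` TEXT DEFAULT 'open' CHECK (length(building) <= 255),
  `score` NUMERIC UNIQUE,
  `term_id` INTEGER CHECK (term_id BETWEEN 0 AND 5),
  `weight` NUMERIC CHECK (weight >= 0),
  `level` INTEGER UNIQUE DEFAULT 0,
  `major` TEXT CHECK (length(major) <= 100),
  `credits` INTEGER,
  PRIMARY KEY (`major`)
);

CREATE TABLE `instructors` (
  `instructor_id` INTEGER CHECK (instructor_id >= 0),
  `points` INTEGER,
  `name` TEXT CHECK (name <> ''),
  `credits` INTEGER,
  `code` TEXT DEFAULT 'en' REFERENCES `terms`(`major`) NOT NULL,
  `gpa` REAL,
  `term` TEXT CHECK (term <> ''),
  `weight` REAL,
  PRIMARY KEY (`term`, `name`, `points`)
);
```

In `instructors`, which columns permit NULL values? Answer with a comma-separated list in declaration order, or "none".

- instructor_id: CHECK does not forbid NULL (a CHECK constraint passes when its expression is NULL) → nullable.
- points: part of the PRIMARY KEY, which implies NOT NULL → not nullable.
- name: part of the PRIMARY KEY, which implies NOT NULL → not nullable.
- credits: no NOT NULL constraint applies → nullable.
- code: declared NOT NULL → not nullable.
- gpa: no NOT NULL constraint applies → nullable.
- term: part of the PRIMARY KEY, which implies NOT NULL → not nullable.
- weight: no NOT NULL constraint applies → nullable.

instructor_id, credits, gpa, weight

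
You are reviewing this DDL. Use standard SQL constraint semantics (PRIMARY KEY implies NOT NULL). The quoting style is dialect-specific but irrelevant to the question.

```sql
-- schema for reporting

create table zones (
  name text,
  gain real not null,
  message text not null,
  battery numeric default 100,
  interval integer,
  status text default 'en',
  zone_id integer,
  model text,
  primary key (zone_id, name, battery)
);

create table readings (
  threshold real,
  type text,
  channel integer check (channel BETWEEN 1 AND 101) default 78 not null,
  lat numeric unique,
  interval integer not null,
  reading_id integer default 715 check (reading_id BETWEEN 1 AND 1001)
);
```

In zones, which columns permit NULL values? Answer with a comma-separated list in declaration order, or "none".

- name: part of the PRIMARY KEY, which implies NOT NULL → not nullable.
- gain: declared NOT NULL → not nullable.
- message: declared NOT NULL → not nullable.
- battery: part of the PRIMARY KEY, which implies NOT NULL → not nullable.
- interval: no NOT NULL constraint applies → nullable.
- status: DEFAULT only fills an omitted column; an explicit NULL is still allowed → nullable.
- zone_id: part of the PRIMARY KEY, which implies NOT NULL → not nullable.
- model: no NOT NULL constraint applies → nullable.

interval, status, model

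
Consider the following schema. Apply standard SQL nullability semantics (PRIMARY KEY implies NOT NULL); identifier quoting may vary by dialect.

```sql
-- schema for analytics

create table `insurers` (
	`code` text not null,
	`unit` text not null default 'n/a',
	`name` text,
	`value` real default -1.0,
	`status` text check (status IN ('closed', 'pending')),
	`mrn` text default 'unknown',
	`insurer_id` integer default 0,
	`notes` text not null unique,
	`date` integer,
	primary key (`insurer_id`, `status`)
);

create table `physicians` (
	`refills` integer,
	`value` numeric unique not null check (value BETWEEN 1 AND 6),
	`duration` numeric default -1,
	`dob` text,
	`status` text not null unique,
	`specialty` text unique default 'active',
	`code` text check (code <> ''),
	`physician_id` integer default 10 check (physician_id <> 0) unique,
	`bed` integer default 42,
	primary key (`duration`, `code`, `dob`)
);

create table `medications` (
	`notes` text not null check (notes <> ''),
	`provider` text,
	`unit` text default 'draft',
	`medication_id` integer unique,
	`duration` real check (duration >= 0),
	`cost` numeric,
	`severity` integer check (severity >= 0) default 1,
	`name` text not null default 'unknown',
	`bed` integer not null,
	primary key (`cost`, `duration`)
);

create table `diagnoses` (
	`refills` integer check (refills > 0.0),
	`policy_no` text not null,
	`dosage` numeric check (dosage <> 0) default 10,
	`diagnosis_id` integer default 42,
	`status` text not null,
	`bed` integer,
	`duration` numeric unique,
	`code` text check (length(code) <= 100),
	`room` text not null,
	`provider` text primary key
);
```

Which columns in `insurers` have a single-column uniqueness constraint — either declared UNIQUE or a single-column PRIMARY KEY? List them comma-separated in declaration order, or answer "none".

- code: no UNIQUE or single-column PK constraint.
- unit: no UNIQUE or single-column PK constraint.
- name: no UNIQUE or single-column PK constraint.
- value: no UNIQUE or single-column PK constraint.
- status: part of a composite PRIMARY KEY — only the tuple is unique, not this column on its own.
- mrn: no UNIQUE or single-column PK constraint.
- insurer_id: part of a composite PRIMARY KEY — only the tuple is unique, not this column on its own.
- notes: declared UNIQUE → unique.
- date: no UNIQUE or single-column PK constraint.

notes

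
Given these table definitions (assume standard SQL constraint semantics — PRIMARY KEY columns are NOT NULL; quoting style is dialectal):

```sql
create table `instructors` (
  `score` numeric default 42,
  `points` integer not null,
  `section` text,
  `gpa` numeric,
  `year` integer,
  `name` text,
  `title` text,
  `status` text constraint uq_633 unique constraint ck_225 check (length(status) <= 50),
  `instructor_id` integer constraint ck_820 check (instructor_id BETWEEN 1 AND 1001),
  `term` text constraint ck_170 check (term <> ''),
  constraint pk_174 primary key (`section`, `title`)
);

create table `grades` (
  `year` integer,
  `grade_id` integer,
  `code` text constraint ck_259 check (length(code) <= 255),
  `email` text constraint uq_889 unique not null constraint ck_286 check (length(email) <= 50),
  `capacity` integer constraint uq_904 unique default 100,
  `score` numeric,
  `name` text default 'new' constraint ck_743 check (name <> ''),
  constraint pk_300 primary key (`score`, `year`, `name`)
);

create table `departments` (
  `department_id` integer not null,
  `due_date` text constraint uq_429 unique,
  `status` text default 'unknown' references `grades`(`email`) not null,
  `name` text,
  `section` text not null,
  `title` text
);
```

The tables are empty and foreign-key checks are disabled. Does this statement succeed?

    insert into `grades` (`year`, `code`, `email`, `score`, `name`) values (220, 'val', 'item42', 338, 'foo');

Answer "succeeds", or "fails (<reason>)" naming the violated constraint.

succeeds

NOT NULL columns: email is supplied; name is supplied; score is supplied; year is supplied.
CHECK constraints: 'val' satisfies (length(code) <= 255); 'item42' satisfies (length(email) <= 50); 'foo' satisfies (name <> '').
No constraint is violated.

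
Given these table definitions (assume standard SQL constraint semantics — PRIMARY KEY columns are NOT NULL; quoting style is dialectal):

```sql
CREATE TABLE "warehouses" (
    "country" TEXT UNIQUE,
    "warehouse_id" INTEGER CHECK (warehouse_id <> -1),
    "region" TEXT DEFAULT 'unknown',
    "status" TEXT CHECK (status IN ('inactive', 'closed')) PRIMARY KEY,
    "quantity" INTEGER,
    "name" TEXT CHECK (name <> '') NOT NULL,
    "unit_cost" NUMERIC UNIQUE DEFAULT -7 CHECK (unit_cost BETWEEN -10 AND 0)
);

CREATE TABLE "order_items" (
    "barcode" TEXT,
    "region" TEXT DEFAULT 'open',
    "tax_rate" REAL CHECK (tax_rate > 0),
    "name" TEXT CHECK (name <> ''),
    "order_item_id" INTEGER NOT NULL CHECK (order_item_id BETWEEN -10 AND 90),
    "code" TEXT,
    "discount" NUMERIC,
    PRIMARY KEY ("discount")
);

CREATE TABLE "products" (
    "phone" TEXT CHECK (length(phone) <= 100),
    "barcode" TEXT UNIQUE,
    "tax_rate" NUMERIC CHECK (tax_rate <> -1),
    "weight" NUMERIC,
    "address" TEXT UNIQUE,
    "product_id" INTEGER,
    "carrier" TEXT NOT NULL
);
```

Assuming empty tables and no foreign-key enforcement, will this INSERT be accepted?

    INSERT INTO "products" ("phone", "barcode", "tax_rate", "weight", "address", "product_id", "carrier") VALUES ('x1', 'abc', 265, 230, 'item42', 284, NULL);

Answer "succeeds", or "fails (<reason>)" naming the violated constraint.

fails (NOT NULL on carrier)

carrier is explicitly set to NULL, but carrier is declared NOT NULL.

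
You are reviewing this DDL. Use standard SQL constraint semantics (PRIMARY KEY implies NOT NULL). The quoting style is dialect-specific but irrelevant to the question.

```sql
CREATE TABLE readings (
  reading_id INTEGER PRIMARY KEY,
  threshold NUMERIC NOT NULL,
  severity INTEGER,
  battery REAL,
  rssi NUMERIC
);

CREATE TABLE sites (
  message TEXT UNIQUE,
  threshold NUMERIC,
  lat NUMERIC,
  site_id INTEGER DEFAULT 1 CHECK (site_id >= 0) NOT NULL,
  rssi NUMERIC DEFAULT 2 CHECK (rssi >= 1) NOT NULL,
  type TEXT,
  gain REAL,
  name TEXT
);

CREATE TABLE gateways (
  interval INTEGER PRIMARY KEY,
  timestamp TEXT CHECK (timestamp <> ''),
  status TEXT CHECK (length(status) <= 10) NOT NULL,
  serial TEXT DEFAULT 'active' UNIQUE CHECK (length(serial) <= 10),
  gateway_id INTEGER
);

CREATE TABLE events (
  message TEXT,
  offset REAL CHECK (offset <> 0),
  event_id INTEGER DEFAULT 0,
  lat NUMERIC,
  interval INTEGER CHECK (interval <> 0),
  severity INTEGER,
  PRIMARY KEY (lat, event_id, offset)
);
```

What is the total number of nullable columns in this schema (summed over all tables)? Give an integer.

15

readings: 3 nullable (severity, battery, rssi — PK (reading_id) and explicit NOT NULL columns excluded).
sites: 6 nullable (message, threshold, lat, type, gain, name — PK none and explicit NOT NULL columns excluded).
gateways: 3 nullable (timestamp, serial, gateway_id — PK (interval) and explicit NOT NULL columns excluded).
events: 3 nullable (message, interval, severity — PK (lat, event_id, offset) and explicit NOT NULL columns excluded).
Total: 3 + 6 + 3 + 3 = 15.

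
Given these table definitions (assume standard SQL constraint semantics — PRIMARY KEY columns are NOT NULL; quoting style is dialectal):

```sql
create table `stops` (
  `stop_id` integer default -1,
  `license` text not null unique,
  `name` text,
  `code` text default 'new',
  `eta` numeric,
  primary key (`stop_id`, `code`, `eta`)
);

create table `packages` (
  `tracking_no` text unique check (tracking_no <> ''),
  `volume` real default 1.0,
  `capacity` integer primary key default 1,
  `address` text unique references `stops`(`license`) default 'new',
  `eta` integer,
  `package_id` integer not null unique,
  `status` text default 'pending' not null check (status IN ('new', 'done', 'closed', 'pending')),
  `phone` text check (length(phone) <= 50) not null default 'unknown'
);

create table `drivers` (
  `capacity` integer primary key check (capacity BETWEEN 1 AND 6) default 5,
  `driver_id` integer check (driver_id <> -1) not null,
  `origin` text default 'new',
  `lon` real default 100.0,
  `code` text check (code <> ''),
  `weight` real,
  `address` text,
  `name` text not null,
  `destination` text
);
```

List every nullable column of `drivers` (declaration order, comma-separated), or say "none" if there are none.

origin, lon, code, weight, address, destination

- capacity: part of the PRIMARY KEY, which implies NOT NULL → not nullable.
- driver_id: declared NOT NULL → not nullable.
- origin: DEFAULT only fills an omitted column; an explicit NULL is still allowed → nullable.
- lon: DEFAULT only fills an omitted column; an explicit NULL is still allowed → nullable.
- code: CHECK does not forbid NULL (a CHECK constraint passes when its expression is NULL) → nullable.
- weight: no NOT NULL constraint applies → nullable.
- address: no NOT NULL constraint applies → nullable.
- name: declared NOT NULL → not nullable.
- destination: no NOT NULL constraint applies → nullable.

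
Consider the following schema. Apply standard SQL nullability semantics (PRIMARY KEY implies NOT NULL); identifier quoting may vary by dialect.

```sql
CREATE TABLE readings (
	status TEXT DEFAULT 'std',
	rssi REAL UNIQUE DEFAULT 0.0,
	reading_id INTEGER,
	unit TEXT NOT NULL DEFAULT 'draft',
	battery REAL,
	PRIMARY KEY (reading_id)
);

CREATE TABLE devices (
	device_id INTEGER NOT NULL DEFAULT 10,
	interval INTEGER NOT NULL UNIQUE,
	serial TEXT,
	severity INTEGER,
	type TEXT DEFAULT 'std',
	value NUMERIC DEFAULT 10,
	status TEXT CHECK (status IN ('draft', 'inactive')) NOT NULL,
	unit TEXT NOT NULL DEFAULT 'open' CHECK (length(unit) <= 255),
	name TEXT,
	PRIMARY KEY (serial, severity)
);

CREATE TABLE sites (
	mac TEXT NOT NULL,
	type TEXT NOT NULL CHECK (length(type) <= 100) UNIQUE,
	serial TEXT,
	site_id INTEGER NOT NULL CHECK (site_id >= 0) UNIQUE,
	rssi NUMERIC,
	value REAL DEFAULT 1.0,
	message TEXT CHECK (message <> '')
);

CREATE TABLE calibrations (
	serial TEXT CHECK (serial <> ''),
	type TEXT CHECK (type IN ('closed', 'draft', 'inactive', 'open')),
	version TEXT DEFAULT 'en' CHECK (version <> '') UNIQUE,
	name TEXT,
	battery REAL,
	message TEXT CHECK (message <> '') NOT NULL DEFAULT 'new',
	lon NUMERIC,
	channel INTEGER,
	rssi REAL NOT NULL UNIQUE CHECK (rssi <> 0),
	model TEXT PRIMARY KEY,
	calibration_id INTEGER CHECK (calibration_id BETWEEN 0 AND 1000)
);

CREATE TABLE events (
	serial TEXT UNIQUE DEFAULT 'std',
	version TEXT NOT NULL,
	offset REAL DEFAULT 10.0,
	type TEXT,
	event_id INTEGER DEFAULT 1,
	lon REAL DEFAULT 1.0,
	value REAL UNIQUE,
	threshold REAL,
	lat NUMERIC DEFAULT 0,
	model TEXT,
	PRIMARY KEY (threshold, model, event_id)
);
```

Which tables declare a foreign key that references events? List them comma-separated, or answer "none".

none

No REFERENCES clause anywhere in the schema names events.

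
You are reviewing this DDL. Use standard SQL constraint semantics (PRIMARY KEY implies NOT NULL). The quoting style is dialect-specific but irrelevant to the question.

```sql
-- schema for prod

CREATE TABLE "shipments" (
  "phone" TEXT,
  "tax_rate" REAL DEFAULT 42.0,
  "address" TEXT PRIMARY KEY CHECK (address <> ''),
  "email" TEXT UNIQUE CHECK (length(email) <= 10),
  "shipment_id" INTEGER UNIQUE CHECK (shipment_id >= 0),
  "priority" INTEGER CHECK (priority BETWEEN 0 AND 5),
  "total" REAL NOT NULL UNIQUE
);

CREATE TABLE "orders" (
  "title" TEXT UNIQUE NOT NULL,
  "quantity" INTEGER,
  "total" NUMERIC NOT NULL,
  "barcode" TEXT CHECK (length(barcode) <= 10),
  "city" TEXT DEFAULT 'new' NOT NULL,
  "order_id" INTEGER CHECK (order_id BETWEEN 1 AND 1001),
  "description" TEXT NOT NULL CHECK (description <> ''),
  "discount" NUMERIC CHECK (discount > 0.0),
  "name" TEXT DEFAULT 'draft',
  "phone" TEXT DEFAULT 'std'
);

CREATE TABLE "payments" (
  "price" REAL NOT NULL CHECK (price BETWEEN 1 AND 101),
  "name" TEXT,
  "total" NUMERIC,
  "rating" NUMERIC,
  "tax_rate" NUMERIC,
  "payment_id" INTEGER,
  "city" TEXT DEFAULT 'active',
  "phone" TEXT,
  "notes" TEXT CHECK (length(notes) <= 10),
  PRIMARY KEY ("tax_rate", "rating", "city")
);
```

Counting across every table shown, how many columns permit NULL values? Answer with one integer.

shipments: 5 nullable (phone, tax_rate, email, shipment_id, priority — PK (address) and explicit NOT NULL columns excluded).
orders: 6 nullable (quantity, barcode, order_id, discount, name, phone — PK none and explicit NOT NULL columns excluded).
payments: 5 nullable (name, total, payment_id, phone, notes — PK (tax_rate, rating, city) and explicit NOT NULL columns excluded).
Total: 5 + 6 + 5 = 16.

16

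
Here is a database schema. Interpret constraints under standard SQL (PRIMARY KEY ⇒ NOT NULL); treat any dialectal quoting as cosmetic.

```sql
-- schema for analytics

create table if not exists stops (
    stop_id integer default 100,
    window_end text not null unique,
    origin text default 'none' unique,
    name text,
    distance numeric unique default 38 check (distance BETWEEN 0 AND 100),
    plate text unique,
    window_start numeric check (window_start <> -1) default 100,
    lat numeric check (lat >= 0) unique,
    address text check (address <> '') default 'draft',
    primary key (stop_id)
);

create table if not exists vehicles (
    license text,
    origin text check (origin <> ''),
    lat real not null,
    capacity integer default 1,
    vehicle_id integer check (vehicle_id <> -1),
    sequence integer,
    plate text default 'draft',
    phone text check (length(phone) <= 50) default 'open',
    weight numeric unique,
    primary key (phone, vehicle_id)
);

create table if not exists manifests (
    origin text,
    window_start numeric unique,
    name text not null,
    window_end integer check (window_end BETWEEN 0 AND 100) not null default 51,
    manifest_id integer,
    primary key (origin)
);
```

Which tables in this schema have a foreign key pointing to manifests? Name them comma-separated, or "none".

No REFERENCES clause anywhere in the schema names manifests.

none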